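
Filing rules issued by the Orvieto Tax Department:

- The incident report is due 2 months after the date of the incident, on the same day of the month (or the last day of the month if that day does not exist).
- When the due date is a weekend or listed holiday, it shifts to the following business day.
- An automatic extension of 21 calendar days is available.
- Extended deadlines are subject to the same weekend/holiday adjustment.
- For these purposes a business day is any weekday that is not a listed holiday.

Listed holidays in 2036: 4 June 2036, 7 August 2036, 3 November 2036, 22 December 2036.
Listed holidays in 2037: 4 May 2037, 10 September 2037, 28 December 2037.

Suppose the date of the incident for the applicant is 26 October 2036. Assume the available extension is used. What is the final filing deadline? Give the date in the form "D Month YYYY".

16 January 2037

Moving 2 months forward from 26 October 2036 on the corresponding day gives 26 December 2036.
26 December 2036 falls on a Friday, which is a business day, so no adjustment is needed.
With the 21-day extension, 26 December 2036 becomes 16 January 2037.
16 January 2037 (Friday) is already a business day.
Deadline: 16 January 2037.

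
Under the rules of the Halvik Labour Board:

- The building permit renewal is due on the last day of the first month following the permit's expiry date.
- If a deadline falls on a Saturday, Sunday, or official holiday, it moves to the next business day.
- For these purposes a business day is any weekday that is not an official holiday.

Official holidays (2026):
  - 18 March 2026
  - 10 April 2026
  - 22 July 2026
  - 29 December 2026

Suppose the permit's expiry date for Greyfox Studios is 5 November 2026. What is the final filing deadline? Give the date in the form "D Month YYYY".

1 month after 5 November 2026 is December 2026; that month ends on 31 December 2026.
31 December 2026 is a Thursday and not a listed holiday, so it stands.
Deadline: 31 December 2026.

31 December 2026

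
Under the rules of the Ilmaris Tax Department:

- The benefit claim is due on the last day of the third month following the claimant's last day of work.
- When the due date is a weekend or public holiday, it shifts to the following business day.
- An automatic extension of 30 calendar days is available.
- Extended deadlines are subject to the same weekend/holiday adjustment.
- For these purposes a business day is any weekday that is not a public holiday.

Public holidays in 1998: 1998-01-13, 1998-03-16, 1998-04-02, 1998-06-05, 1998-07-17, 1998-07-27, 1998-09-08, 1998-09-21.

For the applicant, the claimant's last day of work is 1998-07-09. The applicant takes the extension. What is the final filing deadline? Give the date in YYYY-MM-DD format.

3 months after 1998-07-09 falls in October 1998; the last day of that month is 1998-10-31.
1998-10-31 is a Saturday, so it moves to the next business day, 1998-11-02 (Monday).
With the 30-day extension, 1998-11-02 becomes 1998-12-02.
Since 1998-12-02 is a Wednesday and not a holiday, the date is unchanged.
So the filing is due 1998-12-02.

1998-12-02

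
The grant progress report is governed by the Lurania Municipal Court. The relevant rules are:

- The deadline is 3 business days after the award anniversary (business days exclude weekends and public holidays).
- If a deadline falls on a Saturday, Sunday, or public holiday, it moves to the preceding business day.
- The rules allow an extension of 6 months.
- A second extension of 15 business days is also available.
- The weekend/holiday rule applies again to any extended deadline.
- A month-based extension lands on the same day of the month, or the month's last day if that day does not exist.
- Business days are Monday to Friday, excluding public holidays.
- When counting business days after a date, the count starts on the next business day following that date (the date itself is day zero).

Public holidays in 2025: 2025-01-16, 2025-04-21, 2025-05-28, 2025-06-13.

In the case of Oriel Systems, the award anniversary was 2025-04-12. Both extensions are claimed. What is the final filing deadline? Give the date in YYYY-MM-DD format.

Starting the day after 2025-04-12 and counting 3 business days lands on 2025-04-16.
2025-04-16 falls on a Wednesday, which is a business day, so no adjustment is needed.
Add 6 months to 2025-04-16: 2025-10-16.
2025-10-16 (Thursday) is already a business day.
Counting 15 further business days from 2025-10-16 reaches 2025-11-06.
2025-11-06 falls on a Thursday, which is a business day, so no adjustment is needed.
The final due date is 2025-11-06.

2025-11-06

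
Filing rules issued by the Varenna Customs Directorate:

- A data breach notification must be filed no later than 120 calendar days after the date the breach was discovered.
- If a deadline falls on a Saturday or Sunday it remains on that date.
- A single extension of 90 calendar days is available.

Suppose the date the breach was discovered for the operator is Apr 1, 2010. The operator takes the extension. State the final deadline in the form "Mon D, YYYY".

From Apr 1, 2010, 120 calendar days later is Jul 30, 2010.
No adjustment is made for weekends or holidays, so Jul 30, 2010 stands.
Applying the 90-calendar-day extension: Jul 30, 2010 + 90 days = Oct 28, 2010.
Oct 28, 2010 falls on a Thursday. The rules make no weekend/holiday allowance, so it remains Oct 28, 2010.
So the filing is due Oct 28, 2010.

Oct 28, 2010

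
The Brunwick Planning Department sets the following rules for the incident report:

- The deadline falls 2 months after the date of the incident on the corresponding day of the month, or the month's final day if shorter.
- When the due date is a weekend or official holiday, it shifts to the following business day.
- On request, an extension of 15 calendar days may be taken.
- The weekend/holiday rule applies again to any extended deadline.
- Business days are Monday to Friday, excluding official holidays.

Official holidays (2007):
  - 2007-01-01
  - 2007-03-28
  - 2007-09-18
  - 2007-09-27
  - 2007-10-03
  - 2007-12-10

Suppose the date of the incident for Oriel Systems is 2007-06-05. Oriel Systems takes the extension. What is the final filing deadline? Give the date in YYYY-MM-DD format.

Moving 2 months forward from 2007-06-05 on the corresponding day gives 2007-08-05.
Because 2007-08-05 is a Sunday, the deadline becomes 2007-08-06 (Monday).
The 15-calendar-day extension moves the deadline from 2007-08-06 to 2007-08-21.
2007-08-21 is a Tuesday and not a listed holiday, so it stands.
The final due date is 2007-08-21.

2007-08-21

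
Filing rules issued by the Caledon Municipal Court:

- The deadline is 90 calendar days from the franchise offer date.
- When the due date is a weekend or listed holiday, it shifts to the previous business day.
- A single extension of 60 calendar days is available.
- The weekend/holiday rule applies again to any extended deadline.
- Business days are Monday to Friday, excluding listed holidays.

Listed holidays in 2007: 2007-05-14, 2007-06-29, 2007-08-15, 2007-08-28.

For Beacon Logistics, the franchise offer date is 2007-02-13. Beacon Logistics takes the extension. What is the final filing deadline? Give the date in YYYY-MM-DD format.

2007-07-10

90 calendar days after 2007-02-13 is 2007-05-14.
2007-05-14 is a listed holiday, so it moves to the preceding business day, 2007-05-11 (Friday).
Applying the 60-calendar-day extension: 2007-05-11 + 60 days = 2007-07-10.
2007-07-10 falls on a Tuesday, which is a business day, so no adjustment is needed.
The final due date is 2007-07-10.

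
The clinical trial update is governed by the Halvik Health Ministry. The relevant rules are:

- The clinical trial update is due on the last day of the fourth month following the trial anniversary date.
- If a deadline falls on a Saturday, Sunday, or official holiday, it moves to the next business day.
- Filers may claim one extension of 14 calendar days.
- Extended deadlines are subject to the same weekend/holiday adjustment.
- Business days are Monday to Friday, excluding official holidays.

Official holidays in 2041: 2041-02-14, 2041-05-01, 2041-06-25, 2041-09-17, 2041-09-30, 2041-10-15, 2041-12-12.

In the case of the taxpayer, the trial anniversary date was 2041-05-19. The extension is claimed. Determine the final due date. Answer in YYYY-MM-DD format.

The fourth month after 2041-05-19 is September 2041, whose last day is 2041-09-30.
2041-09-30 is a listed holiday; the next business day is 2041-10-01 (Tuesday).
With the 14-day extension, 2041-10-01 becomes 2041-10-15.
2041-10-15 is a listed holiday; the next business day is 2041-10-16 (Wednesday).
The final due date is 2041-10-16.

2041-10-16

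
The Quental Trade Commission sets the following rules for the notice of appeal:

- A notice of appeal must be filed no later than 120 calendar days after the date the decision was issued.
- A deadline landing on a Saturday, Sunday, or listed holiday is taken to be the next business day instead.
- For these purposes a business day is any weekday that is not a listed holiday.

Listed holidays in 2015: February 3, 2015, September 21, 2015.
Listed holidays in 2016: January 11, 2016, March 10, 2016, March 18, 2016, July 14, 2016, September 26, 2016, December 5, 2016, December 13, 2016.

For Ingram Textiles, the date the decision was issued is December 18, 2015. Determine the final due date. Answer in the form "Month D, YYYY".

April 18, 2016

Trigger date December 18, 2015 + 120 calendar days = April 16, 2016.
April 16, 2016 falls on a Saturday. Rolling to the next business day gives April 18, 2016, a Monday.
So the filing is due April 18, 2016.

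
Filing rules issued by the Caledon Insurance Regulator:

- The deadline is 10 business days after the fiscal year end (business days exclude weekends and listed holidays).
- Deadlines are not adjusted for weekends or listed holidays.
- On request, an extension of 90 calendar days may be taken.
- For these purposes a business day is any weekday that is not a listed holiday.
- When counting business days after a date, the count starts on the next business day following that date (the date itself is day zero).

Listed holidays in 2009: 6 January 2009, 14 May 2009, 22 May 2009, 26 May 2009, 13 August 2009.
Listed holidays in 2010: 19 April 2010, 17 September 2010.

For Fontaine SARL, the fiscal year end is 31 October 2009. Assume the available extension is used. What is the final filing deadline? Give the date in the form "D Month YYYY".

11 February 2010

10 business days after 31 October 2009, excluding weekends and holidays, is 13 November 2009.
13 November 2009 falls on a Friday. The rules make no weekend/holiday allowance, so it remains 13 November 2009.
The 90-calendar-day extension moves the deadline from 13 November 2009 to 11 February 2010.
No adjustment is made for weekends or holidays, so 11 February 2010 stands.
Final deadline: 11 February 2010.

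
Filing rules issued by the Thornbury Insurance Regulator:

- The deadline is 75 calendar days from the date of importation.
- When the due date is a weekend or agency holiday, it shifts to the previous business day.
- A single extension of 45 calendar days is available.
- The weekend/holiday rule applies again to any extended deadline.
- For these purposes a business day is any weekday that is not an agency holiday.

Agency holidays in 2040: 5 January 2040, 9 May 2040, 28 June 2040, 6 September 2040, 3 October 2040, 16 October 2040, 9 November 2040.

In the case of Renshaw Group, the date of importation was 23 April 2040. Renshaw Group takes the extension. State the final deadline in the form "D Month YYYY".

20 August 2040

From 23 April 2040, 75 calendar days later is 7 July 2040.
7 July 2040 falls on a Saturday. Rolling to the preceding business day gives 6 July 2040, a Friday.
Add the 45 calendar-day extension to 6 July 2040: 20 August 2040.
20 August 2040 falls on a Monday, which is a business day, so no adjustment is needed.
So the filing is due 20 August 2040.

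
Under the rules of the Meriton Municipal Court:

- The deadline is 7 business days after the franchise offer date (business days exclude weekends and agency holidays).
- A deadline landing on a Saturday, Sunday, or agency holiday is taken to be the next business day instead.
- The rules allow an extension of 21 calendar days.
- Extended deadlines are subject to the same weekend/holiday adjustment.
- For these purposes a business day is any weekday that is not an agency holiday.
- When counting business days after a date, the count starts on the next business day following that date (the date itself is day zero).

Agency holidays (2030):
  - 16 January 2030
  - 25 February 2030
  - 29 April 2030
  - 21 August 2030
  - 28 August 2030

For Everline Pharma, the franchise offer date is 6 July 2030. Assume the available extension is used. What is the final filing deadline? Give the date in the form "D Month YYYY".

6 August 2030

Counting 7 business days after 6 July 2030 (skipping weekends and listed holidays) reaches 16 July 2030.
16 July 2030 is a Tuesday and not a listed holiday, so it stands.
Add the 21 calendar-day extension to 16 July 2030: 6 August 2030.
Since 6 August 2030 is a Tuesday and not a holiday, the date is unchanged.
The final due date is 6 August 2030.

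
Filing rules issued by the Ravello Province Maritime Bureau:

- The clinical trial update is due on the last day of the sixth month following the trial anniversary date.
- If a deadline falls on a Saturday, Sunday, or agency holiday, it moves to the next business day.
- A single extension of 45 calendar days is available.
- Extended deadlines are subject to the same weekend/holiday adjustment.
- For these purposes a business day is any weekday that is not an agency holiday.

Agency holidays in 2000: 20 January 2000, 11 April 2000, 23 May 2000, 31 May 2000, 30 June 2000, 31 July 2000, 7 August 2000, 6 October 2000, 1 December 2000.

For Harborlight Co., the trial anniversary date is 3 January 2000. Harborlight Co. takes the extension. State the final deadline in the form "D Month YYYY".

The sixth month after 3 January 2000 is July 2000, whose last day is 31 July 2000.
31 July 2000 falls on a listed holiday. Rolling to the next business day gives 1 August 2000, a Tuesday.
With the 45-day extension, 1 August 2000 becomes 15 September 2000.
Since 15 September 2000 is a Friday and not a holiday, the date is unchanged.
Deadline: 15 September 2000.

15 September 2000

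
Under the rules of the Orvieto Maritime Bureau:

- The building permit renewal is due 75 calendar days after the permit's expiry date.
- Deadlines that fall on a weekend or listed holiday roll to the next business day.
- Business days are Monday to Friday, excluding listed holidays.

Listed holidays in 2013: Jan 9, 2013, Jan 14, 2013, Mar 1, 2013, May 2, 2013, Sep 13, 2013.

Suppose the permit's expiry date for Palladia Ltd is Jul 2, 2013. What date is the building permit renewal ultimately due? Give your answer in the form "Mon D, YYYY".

Sep 16, 2013

Adding 75 calendar days to Jul 2, 2013 gives Sep 15, 2013.
Sep 15, 2013 is a Sunday; the next business day is Sep 16, 2013 (Monday).
Deadline: Sep 16, 2013.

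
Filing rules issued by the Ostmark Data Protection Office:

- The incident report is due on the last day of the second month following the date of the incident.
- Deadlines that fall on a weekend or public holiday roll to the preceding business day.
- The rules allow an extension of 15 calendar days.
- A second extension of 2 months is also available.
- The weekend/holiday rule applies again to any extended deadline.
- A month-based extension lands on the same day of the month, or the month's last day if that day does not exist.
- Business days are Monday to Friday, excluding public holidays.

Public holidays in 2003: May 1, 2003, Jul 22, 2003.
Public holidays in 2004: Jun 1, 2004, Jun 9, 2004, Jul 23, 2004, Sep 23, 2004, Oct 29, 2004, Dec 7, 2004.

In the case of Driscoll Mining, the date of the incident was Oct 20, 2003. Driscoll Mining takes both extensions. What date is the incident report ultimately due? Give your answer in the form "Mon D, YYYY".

2 months after Oct 20, 2003 is December 2003; that month ends on Dec 31, 2003.
Since Dec 31, 2003 is a Wednesday and not a holiday, the date is unchanged.
The 15-calendar-day extension moves the deadline from Dec 31, 2003 to Jan 15, 2004.
Since Jan 15, 2004 is a Thursday and not a holiday, the date is unchanged.
Add 2 months to Jan 15, 2004: Mar 15, 2004.
Mar 15, 2004 (Monday) is already a business day.
Deadline: Mar 15, 2004.

Mar 15, 2004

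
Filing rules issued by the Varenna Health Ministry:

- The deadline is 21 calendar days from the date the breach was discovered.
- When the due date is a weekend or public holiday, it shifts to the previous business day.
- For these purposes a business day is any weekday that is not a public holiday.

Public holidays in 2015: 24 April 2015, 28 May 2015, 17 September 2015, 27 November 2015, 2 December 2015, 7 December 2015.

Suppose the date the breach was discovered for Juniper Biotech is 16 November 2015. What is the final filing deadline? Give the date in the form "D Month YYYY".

4 December 2015

From 16 November 2015, 21 calendar days later is 7 December 2015.
7 December 2015 falls on a listed holiday. Rolling to the preceding business day gives 4 December 2015, a Friday.
So the filing is due 4 December 2015.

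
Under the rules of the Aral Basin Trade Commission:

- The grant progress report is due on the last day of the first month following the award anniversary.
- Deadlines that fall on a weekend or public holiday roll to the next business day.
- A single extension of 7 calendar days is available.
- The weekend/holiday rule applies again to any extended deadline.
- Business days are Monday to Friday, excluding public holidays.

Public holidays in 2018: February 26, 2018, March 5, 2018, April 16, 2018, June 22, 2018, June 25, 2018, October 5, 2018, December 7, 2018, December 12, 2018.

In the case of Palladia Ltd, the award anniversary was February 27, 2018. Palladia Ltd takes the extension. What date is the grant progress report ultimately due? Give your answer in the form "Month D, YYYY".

1 month after February 27, 2018 is March 2018; that month ends on March 31, 2018.
March 31, 2018 is a Saturday, so it moves to the next business day, April 2, 2018 (Monday).
Applying the 7-calendar-day extension: April 2, 2018 + 7 days = April 9, 2018.
April 9, 2018 falls on a Monday, which is a business day, so no adjustment is needed.
Deadline: April 9, 2018.

April 9, 2018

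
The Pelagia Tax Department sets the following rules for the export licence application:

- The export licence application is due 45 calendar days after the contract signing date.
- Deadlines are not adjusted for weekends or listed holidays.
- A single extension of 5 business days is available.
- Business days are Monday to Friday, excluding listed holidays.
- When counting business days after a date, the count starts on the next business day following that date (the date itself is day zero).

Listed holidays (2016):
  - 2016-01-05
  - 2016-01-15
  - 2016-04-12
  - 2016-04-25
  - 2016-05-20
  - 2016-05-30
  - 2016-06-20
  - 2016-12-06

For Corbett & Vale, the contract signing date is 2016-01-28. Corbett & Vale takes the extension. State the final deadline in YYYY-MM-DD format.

2016-03-18

From 2016-01-28, 45 calendar days later is 2016-03-13.
2016-03-13 falls on a Sunday. The rules make no weekend/holiday allowance, so it remains 2016-03-13.
Applying the 5-business-day extension: 5 business days after 2016-03-13 is 2016-03-18.
2016-03-18 falls on a Friday. The rules make no weekend/holiday allowance, so it remains 2016-03-18.
Final deadline: 2016-03-18.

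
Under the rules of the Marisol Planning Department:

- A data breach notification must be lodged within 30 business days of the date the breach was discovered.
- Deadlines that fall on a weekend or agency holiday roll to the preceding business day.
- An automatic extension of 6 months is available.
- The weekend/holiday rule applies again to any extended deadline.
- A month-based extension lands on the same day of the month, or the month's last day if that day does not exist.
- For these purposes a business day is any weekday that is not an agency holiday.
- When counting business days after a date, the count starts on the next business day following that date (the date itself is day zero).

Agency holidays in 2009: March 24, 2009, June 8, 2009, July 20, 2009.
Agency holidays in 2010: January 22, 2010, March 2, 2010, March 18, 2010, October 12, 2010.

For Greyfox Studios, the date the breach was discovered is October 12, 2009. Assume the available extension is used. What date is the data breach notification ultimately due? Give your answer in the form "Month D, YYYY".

May 21, 2010

Starting the day after October 12, 2009 and counting 30 business days lands on November 23, 2009.
Since November 23, 2009 is a Monday and not a holiday, the date is unchanged.
Applying the 6 months extension: 6 months after November 23, 2009 is May 23, 2010.
May 23, 2010 is a Sunday, so it moves to the preceding business day, May 21, 2010 (Friday).
So the filing is due May 21, 2010.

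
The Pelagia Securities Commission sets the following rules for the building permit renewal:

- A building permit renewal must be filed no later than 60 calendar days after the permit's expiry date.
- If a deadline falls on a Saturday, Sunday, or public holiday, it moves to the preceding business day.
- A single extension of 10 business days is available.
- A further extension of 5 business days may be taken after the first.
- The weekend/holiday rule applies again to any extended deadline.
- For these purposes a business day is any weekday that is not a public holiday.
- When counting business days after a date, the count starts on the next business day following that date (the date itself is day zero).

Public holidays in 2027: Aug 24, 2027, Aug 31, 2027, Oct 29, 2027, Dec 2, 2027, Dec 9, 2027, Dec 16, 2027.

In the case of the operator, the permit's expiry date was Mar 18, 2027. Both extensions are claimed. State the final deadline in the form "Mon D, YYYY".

Adding 60 calendar days to Mar 18, 2027 gives May 17, 2027.
May 17, 2027 falls on a Monday, which is a business day, so no adjustment is needed.
Applying the 10-business-day extension: 10 business days after May 17, 2027 is May 31, 2027.
May 31, 2027 is a Monday and not a listed holiday, so it stands.
Applying the 5-business-day extension: 5 business days after May 31, 2027 is Jun 7, 2027.
Jun 7, 2027 falls on a Monday, which is a business day, so no adjustment is needed.
So the filing is due Jun 7, 2027.

Jun 7, 2027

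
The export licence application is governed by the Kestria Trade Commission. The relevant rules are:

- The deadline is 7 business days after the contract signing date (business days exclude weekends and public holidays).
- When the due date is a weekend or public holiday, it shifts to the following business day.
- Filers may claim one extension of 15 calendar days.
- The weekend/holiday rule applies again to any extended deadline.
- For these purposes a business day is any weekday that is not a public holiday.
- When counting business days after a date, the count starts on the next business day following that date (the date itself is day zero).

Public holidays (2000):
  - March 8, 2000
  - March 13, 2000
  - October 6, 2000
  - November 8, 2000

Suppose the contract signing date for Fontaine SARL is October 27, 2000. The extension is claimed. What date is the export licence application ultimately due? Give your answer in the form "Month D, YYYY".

November 22, 2000

Counting 7 business days after October 27, 2000 (skipping weekends and listed holidays) reaches November 7, 2000.
November 7, 2000 (Tuesday) is already a business day.
Add the 15 calendar-day extension to November 7, 2000: November 22, 2000.
November 22, 2000 falls on a Wednesday, which is a business day, so no adjustment is needed.
Deadline: November 22, 2000.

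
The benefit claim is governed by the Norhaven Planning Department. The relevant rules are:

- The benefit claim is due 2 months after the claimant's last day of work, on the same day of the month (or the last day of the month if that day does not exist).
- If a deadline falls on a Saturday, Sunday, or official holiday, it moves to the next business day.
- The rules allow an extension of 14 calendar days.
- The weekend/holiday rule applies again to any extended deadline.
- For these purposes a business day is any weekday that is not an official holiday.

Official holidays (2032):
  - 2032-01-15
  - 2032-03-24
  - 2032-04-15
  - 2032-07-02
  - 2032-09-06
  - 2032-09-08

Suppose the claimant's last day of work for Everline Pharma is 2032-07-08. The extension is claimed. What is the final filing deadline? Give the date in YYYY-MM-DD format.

2 months from 2032-07-08 is 2032-09-08.
2032-09-08 falls on a listed holiday. Rolling to the next business day gives 2032-09-09, a Thursday.
The 14-calendar-day extension moves the deadline from 2032-09-09 to 2032-09-23.
2032-09-23 falls on a Thursday, which is a business day, so no adjustment is needed.
So the filing is due 2032-09-23.

2032-09-23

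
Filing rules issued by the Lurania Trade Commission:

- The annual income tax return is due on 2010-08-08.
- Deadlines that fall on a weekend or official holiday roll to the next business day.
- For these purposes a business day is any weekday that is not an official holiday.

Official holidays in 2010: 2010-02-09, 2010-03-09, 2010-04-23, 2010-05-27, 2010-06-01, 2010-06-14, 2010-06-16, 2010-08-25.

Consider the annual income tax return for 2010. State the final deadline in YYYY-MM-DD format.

Start from the fixed due date, 2010-08-08.
2010-08-08 is a Sunday, so it moves to the next business day, 2010-08-09 (Monday).
The final due date is 2010-08-09.

2010-08-09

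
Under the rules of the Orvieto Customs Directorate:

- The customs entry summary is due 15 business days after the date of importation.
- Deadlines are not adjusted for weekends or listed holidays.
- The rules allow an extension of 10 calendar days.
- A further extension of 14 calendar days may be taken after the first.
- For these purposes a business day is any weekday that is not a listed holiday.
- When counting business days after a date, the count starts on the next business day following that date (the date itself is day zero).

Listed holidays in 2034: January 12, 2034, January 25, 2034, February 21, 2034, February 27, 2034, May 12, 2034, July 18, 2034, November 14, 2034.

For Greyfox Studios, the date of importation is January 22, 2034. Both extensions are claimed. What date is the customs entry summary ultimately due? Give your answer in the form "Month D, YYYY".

Counting 15 business days after January 22, 2034 (skipping weekends and listed holidays) reaches February 13, 2034.
February 13, 2034 is a Monday; no weekend or holiday adjustment applies.
With the 10-day extension, February 13, 2034 becomes February 23, 2034.
February 23, 2034 falls on a Thursday. The rules make no weekend/holiday allowance, so it remains February 23, 2034.
With the 14-day extension, February 23, 2034 becomes March 9, 2034.
March 9, 2034 falls on a Thursday. The rules make no weekend/holiday allowance, so it remains March 9, 2034.
The final due date is March 9, 2034.

March 9, 2034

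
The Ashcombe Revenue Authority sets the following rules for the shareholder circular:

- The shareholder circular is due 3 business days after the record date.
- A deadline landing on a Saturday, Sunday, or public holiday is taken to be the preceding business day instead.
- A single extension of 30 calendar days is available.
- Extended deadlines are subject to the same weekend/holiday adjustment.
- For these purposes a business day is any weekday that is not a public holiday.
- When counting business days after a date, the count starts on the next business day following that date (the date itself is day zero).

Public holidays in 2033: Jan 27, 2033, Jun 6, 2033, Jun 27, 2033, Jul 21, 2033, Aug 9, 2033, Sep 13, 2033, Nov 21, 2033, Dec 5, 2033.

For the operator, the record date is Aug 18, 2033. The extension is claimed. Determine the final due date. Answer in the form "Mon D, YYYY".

3 business days after Aug 18, 2033, excluding weekends and holidays, is Aug 23, 2033.
Aug 23, 2033 is a Tuesday and not a listed holiday, so it stands.
Applying the 30-calendar-day extension: Aug 23, 2033 + 30 days = Sep 22, 2033.
Sep 22, 2033 is a Thursday and not a listed holiday, so it stands.
The final due date is Sep 22, 2033.

Sep 22, 2033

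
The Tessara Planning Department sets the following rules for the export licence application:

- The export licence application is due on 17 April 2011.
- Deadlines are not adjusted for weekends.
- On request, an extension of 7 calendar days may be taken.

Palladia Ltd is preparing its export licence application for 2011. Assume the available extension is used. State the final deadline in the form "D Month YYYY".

The statutory due date is 17 April 2011.
17 April 2011 is a Sunday; no weekend or holiday adjustment applies.
Add the 7 calendar-day extension to 17 April 2011: 24 April 2011.
24 April 2011 is a Sunday; no weekend or holiday adjustment applies.
The final due date is 24 April 2011.

24 April 2011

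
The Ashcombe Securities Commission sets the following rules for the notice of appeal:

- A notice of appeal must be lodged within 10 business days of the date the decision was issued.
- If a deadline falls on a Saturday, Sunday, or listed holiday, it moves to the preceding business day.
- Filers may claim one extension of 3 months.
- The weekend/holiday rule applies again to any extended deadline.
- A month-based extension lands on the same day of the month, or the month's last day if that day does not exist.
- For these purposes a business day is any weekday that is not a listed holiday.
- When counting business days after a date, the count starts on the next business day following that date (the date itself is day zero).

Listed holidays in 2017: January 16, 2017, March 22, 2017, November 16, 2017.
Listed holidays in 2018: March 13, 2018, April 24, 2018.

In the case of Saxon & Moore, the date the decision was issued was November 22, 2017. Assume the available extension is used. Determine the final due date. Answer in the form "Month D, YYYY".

March 6, 2018

10 business days after November 22, 2017, excluding weekends and holidays, is December 6, 2017.
Since December 6, 2017 is a Wednesday and not a holiday, the date is unchanged.
Add 3 months to December 6, 2017: March 6, 2018.
March 6, 2018 is a Tuesday and not a listed holiday, so it stands.
The final due date is March 6, 2018.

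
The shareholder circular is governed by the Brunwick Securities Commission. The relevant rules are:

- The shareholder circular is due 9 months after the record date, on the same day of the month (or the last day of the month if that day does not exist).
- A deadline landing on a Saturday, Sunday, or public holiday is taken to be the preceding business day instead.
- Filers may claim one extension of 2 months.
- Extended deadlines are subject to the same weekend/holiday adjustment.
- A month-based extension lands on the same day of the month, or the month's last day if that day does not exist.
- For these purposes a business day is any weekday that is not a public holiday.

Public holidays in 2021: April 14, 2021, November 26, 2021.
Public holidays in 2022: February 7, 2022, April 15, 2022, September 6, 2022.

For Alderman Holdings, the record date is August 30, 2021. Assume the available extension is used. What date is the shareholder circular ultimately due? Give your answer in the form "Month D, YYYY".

July 29, 2022

9 months from August 30, 2021 is May 30, 2022.
May 30, 2022 (Monday) is already a business day.
Applying the 2 months extension: 2 months after May 30, 2022 is July 30, 2022.
July 30, 2022 is a Saturday, so it moves to the preceding business day, July 29, 2022 (Friday).
Final deadline: July 29, 2022.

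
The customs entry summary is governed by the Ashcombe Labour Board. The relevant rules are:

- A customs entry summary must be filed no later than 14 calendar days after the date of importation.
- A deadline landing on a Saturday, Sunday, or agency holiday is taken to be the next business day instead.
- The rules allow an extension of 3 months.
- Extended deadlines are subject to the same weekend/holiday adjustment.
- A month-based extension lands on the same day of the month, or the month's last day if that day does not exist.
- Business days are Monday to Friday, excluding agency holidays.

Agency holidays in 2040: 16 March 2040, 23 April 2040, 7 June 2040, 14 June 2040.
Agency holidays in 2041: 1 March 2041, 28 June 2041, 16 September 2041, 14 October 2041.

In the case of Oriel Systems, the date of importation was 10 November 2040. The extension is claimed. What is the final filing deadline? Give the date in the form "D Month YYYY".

26 February 2041

From 10 November 2040, 14 calendar days later is 24 November 2040.
24 November 2040 is a Saturday; the next business day is 26 November 2040 (Monday).
The 3 months extension carries 26 November 2040 to 26 February 2041.
26 February 2041 falls on a Tuesday, which is a business day, so no adjustment is needed.
The final due date is 26 February 2041.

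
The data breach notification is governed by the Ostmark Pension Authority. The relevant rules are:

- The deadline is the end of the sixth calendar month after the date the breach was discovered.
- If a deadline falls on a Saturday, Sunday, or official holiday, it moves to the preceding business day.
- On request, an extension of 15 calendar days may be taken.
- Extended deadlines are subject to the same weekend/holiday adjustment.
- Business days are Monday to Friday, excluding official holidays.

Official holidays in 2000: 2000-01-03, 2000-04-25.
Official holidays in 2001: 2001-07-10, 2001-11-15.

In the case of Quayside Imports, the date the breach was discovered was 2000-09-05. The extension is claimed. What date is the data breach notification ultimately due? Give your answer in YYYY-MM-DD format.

2001-04-13

6 months after 2000-09-05 falls in March 2001; the last day of that month is 2001-03-31.
Because 2001-03-31 is a Saturday, the deadline becomes 2001-03-30 (Friday).
Add the 15 calendar-day extension to 2001-03-30: 2001-04-14.
2001-04-14 is a Saturday; the preceding business day is 2001-04-13 (Friday).
The final due date is 2001-04-13.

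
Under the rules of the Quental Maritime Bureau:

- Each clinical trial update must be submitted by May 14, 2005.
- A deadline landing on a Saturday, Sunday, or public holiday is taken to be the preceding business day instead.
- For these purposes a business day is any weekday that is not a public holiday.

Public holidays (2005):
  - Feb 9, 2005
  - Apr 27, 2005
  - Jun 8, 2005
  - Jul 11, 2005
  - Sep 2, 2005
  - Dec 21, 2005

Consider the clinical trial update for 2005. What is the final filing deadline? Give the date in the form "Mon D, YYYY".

May 13, 2005

The stated deadline is May 14, 2005.
May 14, 2005 is a Saturday; the preceding business day is May 13, 2005 (Friday).
So the filing is due May 13, 2005.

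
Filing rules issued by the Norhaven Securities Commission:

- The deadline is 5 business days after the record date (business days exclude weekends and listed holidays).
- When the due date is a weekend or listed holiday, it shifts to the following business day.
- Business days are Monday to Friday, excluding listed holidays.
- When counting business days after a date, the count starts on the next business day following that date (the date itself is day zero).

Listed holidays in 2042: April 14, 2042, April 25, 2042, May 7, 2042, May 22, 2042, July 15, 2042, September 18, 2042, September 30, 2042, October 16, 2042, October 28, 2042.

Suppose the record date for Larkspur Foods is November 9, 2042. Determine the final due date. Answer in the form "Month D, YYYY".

November 14, 2042

Counting 5 business days after November 9, 2042 (skipping weekends and listed holidays) reaches November 14, 2042.
November 14, 2042 (Friday) is already a business day.
Final deadline: November 14, 2042.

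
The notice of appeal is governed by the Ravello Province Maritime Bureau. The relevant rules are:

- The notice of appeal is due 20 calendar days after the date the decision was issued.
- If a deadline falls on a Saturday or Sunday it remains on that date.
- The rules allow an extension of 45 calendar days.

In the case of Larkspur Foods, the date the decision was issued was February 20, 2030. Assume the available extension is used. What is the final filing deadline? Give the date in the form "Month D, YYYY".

April 26, 2030

Adding 20 calendar days to February 20, 2030 gives March 12, 2030.
March 12, 2030 is a Tuesday; no weekend or holiday adjustment applies.
With the 45-day extension, March 12, 2030 becomes April 26, 2030.
No adjustment is made for weekends or holidays, so April 26, 2030 stands.
Final deadline: April 26, 2030.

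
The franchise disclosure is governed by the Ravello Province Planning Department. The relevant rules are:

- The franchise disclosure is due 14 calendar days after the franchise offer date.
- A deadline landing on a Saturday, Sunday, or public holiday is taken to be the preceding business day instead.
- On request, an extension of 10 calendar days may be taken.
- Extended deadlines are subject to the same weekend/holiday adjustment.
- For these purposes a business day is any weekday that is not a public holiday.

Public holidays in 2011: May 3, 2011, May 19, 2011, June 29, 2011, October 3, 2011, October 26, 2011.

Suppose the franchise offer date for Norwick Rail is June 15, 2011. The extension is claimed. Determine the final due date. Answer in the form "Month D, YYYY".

Trigger date June 15, 2011 + 14 calendar days = June 29, 2011.
Because June 29, 2011 is a listed holiday, the deadline becomes June 28, 2011 (Tuesday).
With the 10-day extension, June 28, 2011 becomes July 8, 2011.
July 8, 2011 (Friday) is already a business day.
The final due date is July 8, 2011.

July 8, 2011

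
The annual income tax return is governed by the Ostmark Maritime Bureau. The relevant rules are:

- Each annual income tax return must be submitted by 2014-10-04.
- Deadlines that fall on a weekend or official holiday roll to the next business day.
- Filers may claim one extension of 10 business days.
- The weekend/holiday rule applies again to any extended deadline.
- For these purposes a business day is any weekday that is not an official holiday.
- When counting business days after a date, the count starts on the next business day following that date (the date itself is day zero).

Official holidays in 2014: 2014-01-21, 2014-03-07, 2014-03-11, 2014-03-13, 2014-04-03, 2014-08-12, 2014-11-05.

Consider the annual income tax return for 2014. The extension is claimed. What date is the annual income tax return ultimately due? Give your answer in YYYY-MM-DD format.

2014-10-20

The stated deadline is 2014-10-04.
2014-10-04 falls on a Saturday. Rolling to the next business day gives 2014-10-06, a Monday.
The 10-business-day extension runs from 2014-10-06 to 2014-10-20.
2014-10-20 is a Monday and not a listed holiday, so it stands.
Final deadline: 2014-10-20.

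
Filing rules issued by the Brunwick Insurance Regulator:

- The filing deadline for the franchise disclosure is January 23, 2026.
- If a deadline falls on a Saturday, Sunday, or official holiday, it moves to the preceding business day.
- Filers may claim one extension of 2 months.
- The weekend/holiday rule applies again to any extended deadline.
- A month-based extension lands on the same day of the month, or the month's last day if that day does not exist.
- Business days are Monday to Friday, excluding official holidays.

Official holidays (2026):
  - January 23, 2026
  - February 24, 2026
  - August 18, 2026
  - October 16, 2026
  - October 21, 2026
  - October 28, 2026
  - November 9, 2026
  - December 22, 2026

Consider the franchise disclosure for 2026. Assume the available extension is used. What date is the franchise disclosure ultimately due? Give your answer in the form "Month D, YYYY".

March 20, 2026

The stated deadline is January 23, 2026.
Because January 23, 2026 is a listed holiday, the deadline becomes January 22, 2026 (Thursday).
Applying the 2 months extension: 2 months after January 22, 2026 is March 22, 2026.
Because March 22, 2026 is a Sunday, the deadline becomes March 20, 2026 (Friday).
So the filing is due March 20, 2026.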